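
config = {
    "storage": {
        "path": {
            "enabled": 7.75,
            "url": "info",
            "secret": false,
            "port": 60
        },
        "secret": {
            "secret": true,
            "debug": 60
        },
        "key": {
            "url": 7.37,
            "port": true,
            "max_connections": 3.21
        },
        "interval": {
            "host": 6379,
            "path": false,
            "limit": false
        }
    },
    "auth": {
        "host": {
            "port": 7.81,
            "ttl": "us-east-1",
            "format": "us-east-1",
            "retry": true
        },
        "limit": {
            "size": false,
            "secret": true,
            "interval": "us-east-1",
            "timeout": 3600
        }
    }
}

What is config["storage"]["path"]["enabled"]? 7.75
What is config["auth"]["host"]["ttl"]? "us-east-1"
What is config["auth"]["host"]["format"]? "us-east-1"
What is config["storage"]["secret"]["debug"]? 60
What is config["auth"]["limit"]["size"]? False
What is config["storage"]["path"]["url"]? "info"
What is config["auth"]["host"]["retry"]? True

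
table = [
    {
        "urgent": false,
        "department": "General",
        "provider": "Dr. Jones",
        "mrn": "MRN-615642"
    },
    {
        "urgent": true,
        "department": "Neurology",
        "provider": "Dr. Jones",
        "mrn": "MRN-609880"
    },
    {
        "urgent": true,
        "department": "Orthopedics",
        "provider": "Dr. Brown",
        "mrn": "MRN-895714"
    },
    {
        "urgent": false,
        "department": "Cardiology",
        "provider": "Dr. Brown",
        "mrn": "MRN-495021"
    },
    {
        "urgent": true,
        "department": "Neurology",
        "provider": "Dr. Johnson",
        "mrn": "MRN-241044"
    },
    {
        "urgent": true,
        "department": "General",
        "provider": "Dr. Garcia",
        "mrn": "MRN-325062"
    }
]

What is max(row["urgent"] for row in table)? True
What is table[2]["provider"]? "Dr. Brown"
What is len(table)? 6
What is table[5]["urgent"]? True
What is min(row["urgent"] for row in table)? False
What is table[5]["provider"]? "Dr. Garcia"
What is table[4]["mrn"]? "MRN-241044"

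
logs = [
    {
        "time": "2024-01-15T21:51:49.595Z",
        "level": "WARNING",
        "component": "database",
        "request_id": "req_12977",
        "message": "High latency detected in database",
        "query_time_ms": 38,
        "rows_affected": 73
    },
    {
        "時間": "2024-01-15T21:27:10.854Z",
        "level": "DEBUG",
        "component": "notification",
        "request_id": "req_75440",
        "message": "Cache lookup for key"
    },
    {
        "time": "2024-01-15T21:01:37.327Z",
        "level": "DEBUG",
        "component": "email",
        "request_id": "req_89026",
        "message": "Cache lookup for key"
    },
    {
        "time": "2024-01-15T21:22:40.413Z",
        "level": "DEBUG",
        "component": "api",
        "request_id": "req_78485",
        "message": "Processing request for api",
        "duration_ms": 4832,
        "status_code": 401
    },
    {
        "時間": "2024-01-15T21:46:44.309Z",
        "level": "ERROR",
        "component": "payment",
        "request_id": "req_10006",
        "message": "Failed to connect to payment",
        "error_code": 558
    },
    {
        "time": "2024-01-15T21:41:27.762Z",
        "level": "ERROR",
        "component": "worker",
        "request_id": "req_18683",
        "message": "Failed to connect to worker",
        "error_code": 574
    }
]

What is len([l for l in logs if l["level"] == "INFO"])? 0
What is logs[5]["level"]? "ERROR"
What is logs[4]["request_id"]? "req_10006"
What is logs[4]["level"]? "ERROR"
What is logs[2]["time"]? "2024-01-15T21:01:37.327Z"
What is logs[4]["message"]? "Failed to connect to payment"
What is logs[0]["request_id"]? "req_12977"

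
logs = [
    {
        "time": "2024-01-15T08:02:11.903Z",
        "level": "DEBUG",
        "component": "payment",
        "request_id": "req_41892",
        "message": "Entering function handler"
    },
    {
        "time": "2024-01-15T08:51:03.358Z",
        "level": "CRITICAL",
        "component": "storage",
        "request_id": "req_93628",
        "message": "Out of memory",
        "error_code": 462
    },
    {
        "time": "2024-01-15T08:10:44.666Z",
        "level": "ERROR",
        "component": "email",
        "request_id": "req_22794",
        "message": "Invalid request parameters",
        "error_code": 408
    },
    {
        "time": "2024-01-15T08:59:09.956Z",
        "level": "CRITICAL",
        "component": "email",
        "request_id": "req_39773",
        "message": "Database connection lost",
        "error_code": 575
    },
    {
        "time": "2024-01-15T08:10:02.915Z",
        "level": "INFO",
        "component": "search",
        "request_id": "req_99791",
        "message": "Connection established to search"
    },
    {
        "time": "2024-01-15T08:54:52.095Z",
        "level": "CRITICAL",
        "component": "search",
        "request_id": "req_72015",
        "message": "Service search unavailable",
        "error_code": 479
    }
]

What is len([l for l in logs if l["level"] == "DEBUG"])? 1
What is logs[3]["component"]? "email"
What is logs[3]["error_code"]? 575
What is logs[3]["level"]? "CRITICAL"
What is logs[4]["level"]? "INFO"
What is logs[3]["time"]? "2024-01-15T08:59:09.956Z"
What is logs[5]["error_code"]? 479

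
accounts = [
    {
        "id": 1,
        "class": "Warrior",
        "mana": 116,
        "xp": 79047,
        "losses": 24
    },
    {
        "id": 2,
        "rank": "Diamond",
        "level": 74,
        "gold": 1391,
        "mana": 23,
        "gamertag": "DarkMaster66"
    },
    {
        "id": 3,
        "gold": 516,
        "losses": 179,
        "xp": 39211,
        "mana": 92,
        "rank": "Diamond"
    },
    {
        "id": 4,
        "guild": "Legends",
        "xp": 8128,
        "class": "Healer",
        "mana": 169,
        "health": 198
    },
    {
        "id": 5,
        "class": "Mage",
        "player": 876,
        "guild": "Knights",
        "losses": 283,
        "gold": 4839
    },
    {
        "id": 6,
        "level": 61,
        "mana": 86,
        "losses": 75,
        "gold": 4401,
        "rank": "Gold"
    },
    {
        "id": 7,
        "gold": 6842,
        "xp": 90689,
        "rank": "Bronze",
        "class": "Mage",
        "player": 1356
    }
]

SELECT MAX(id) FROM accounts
7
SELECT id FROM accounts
[1, 2, 3, 4, 5, 6, 7]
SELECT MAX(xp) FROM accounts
90689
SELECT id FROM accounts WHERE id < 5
[1, 2, 3, 4]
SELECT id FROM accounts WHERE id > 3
[4, 5, 6, 7]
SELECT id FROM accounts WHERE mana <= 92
[2, 3, 6]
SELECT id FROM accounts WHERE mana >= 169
[4]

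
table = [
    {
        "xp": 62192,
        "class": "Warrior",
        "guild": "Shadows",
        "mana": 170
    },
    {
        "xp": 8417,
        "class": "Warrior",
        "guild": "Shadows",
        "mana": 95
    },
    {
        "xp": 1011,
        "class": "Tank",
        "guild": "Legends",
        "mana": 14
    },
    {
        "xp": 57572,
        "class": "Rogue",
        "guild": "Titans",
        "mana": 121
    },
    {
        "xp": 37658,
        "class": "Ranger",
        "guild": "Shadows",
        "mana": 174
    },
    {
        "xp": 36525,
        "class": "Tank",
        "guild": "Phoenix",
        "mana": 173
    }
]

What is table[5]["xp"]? 36525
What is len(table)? 6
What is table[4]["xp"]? 37658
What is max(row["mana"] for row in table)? 174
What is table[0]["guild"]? "Shadows"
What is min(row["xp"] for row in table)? 1011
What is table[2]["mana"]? 14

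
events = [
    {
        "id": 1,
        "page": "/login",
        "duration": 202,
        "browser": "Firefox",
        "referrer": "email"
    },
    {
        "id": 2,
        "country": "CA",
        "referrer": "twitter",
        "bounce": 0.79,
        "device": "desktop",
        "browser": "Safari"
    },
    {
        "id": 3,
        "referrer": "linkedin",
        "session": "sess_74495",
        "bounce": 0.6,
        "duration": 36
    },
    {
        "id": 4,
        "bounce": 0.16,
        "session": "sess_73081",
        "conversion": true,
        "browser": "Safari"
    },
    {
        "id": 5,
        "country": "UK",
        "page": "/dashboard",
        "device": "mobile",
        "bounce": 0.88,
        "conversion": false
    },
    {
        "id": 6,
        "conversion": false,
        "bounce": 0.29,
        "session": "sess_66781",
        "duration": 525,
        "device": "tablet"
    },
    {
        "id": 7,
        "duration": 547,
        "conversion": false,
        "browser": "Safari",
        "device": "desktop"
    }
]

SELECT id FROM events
[1, 2, 3, 4, 5, 6, 7]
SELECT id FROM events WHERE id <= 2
[1, 2]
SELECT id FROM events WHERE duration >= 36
[1, 3, 6, 7]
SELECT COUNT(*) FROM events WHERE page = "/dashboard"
1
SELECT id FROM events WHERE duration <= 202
[1, 3]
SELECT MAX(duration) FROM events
547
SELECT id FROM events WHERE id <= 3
[1, 2, 3]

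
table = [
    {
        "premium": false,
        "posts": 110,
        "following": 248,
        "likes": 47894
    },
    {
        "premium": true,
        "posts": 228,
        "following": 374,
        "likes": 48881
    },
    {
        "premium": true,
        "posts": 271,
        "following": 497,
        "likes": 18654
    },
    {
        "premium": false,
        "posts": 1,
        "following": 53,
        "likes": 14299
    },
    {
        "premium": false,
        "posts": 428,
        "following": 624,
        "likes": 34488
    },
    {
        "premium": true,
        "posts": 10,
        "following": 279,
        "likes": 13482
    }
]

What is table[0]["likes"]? 47894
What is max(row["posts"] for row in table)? 428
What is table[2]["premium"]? True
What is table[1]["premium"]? True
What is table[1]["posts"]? 228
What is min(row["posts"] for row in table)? 1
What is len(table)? 6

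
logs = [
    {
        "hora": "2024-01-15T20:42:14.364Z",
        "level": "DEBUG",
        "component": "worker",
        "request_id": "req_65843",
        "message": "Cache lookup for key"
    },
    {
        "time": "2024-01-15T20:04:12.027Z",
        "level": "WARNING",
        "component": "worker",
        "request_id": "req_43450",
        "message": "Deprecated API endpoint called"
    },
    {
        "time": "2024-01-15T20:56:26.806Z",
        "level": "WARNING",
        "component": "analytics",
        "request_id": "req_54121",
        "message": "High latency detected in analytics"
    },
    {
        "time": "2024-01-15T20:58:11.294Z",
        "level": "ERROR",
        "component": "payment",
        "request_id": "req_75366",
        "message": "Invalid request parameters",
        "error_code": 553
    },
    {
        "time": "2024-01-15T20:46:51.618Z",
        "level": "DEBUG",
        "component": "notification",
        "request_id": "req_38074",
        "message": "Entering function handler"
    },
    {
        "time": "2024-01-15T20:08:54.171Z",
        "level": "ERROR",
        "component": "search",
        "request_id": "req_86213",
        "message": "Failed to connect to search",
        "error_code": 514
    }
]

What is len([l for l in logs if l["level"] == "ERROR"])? 2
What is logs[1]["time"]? "2024-01-15T20:04:12.027Z"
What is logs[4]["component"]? "notification"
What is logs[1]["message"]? "Deprecated API endpoint called"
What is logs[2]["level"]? "WARNING"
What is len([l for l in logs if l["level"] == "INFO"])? 0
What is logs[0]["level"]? "DEBUG"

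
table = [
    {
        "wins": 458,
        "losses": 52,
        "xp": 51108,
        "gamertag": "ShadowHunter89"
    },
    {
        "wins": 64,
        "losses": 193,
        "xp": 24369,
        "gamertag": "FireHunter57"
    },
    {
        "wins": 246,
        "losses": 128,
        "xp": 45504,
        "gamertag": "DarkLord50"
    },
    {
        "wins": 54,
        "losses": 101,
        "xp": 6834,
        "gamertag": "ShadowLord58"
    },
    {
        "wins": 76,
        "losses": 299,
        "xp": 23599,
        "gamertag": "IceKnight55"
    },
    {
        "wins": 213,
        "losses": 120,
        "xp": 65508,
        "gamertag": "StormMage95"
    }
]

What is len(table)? 6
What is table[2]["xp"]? 45504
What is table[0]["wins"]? 458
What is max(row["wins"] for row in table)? 458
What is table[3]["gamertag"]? "ShadowLord58"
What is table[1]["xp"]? 24369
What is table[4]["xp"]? 23599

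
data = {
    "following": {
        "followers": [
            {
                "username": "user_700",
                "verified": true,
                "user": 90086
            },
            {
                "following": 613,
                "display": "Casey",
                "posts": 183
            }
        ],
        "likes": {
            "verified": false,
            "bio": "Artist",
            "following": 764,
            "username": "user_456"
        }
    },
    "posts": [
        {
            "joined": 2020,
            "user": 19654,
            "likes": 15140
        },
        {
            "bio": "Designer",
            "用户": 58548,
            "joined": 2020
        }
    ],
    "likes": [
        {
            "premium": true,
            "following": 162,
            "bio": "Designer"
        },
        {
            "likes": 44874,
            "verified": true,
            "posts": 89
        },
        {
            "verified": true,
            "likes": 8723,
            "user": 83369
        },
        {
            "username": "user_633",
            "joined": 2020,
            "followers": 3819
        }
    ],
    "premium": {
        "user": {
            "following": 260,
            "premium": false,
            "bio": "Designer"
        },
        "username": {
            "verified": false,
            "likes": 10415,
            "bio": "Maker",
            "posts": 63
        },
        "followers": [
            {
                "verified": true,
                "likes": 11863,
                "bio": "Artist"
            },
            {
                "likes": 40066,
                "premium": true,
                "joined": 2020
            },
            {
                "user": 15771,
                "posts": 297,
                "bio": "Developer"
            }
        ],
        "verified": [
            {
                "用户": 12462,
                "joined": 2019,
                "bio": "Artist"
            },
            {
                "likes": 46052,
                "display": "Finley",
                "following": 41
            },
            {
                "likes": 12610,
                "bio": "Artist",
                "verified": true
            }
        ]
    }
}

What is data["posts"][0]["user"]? 19654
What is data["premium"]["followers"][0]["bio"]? "Artist"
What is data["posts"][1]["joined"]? 2020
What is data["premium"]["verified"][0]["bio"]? "Artist"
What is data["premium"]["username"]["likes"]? 10415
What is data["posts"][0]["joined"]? 2020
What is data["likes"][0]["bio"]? "Designer"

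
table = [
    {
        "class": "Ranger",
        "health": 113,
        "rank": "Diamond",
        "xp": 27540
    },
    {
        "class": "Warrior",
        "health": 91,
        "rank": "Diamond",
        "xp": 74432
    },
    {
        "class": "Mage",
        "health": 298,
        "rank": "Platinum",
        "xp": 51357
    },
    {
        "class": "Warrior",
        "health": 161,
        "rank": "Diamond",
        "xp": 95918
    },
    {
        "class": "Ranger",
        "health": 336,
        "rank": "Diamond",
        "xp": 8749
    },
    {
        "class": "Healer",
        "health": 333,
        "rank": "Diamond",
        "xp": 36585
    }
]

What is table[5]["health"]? 333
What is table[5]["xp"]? 36585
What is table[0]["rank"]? "Diamond"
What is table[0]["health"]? 113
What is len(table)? 6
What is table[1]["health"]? 91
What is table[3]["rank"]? "Diamond"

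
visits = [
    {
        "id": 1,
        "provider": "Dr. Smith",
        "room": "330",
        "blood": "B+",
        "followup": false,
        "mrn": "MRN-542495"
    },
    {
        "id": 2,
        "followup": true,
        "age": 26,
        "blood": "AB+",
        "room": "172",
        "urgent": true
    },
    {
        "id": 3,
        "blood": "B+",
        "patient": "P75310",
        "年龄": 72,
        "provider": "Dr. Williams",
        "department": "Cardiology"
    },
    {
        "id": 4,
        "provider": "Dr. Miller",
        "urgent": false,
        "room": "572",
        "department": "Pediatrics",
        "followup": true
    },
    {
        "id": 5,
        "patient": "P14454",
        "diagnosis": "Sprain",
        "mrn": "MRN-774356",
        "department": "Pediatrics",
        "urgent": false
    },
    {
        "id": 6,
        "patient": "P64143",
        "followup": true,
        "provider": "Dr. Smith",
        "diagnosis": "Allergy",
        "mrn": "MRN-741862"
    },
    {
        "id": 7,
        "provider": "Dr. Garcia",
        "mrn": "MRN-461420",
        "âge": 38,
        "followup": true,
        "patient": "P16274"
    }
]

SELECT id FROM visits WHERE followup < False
[]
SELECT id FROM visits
[1, 2, 3, 4, 5, 6, 7]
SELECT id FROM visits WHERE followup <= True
[1, 2, 4, 6, 7]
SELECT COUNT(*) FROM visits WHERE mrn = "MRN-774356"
1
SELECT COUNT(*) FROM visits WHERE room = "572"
1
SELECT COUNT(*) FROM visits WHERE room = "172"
1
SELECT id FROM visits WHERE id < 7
[1, 2, 3, 4, 5, 6]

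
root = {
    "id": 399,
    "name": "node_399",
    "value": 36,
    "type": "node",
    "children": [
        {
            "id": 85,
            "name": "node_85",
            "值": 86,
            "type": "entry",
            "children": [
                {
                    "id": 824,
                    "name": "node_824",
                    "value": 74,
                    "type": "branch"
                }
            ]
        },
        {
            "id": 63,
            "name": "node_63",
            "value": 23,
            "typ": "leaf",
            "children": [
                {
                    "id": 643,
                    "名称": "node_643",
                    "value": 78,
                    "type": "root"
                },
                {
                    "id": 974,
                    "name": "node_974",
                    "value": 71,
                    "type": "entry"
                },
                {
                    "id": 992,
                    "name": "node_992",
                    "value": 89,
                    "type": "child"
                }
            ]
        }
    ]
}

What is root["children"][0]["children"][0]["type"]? "branch"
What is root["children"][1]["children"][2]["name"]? "node_992"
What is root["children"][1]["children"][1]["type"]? "entry"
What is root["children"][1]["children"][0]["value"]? 78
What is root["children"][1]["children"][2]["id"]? 992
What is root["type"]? "node"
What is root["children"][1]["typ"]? "leaf"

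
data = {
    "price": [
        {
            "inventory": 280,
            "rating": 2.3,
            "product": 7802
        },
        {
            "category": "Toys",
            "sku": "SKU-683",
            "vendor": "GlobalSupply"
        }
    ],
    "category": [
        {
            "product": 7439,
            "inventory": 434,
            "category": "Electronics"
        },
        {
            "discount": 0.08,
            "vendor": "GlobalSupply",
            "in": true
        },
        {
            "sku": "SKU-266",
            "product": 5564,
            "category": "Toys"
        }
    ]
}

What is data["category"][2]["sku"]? "SKU-266"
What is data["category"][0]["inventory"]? 434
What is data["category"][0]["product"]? 7439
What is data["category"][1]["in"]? True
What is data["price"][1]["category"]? "Toys"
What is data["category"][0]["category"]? "Electronics"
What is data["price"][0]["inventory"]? 280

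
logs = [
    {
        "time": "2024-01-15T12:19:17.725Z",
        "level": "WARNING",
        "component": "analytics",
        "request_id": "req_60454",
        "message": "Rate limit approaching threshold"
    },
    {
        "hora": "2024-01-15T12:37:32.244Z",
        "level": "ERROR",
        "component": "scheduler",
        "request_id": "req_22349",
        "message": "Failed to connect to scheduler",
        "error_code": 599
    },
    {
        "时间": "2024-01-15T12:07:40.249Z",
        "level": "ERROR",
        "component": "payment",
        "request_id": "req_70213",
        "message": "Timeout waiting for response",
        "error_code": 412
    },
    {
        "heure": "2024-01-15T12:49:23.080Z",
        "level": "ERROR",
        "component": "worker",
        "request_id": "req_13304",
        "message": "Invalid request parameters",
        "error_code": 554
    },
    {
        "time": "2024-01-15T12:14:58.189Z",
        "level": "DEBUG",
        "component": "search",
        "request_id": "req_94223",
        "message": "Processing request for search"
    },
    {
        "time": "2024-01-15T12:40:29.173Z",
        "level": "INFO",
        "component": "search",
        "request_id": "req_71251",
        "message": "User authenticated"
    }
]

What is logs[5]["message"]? "User authenticated"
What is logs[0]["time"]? "2024-01-15T12:19:17.725Z"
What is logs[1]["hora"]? "2024-01-15T12:37:32.244Z"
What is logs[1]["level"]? "ERROR"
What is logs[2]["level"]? "ERROR"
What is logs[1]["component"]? "scheduler"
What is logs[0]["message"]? "Rate limit approaching threshold"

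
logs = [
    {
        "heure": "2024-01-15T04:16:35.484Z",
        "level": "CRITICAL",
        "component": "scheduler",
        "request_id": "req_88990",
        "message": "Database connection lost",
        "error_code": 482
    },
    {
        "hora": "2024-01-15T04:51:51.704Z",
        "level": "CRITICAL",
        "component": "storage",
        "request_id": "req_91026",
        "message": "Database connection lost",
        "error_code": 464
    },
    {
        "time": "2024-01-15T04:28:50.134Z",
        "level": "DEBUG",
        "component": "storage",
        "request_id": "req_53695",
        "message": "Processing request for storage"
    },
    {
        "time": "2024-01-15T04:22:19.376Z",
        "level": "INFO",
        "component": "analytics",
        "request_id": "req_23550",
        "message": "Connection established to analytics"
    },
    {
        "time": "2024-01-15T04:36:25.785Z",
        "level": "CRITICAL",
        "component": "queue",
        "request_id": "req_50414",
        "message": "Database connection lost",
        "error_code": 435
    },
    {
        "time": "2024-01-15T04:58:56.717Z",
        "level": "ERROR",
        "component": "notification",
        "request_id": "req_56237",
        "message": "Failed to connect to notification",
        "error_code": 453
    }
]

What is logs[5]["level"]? "ERROR"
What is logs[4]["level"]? "CRITICAL"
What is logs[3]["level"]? "INFO"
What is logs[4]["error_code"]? 435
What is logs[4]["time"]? "2024-01-15T04:36:25.785Z"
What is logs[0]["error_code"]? 482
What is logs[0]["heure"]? "2024-01-15T04:16:35.484Z"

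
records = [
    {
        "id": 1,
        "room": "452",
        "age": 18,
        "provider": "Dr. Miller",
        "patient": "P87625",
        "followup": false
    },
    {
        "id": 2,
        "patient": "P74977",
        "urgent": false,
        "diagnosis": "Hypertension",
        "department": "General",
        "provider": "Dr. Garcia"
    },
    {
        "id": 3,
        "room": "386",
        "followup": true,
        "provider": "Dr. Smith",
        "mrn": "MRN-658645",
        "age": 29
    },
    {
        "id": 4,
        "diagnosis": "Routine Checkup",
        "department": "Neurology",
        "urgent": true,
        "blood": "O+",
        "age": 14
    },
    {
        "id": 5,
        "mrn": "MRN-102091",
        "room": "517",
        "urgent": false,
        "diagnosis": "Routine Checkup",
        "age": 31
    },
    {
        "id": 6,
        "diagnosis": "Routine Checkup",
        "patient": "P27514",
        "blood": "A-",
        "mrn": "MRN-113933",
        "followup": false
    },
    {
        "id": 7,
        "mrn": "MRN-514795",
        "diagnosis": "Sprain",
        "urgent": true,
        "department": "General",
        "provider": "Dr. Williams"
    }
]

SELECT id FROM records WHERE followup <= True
[1, 3, 6]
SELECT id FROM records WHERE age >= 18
[1, 3, 5]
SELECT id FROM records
[1, 2, 3, 4, 5, 6, 7]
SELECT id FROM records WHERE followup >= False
[1, 3, 6]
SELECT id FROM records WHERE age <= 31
[1, 3, 4, 5]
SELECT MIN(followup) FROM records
False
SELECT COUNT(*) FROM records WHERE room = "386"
1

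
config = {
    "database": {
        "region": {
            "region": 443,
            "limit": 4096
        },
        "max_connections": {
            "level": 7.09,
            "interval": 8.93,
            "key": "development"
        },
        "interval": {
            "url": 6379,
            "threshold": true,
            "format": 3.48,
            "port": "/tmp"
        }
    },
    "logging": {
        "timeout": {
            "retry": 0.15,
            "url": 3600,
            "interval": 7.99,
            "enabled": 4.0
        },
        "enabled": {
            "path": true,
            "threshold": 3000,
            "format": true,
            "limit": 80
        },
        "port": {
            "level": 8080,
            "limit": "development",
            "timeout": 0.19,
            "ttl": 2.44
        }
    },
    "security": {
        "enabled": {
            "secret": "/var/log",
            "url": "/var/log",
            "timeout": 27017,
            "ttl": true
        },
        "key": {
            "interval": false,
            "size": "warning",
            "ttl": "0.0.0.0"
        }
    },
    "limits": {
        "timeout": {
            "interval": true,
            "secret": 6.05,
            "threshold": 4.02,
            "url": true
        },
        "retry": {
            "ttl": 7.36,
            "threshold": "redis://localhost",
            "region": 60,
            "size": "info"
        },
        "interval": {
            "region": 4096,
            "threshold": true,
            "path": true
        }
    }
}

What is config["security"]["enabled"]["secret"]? "/var/log"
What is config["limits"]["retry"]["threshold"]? "redis://localhost"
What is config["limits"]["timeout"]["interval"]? True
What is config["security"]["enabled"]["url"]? "/var/log"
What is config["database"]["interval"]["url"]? 6379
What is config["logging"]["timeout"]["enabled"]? 4.0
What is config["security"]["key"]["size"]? "warning"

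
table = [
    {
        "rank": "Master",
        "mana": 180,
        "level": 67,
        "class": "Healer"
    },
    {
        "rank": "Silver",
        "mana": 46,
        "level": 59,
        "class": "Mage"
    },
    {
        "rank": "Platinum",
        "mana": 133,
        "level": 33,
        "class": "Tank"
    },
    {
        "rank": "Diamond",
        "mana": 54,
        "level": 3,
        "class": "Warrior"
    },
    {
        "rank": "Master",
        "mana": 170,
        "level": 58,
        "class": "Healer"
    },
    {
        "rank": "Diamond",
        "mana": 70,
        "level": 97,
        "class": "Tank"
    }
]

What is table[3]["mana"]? 54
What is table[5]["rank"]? "Diamond"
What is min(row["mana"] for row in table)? 46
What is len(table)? 6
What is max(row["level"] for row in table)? 97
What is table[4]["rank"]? "Master"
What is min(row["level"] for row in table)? 3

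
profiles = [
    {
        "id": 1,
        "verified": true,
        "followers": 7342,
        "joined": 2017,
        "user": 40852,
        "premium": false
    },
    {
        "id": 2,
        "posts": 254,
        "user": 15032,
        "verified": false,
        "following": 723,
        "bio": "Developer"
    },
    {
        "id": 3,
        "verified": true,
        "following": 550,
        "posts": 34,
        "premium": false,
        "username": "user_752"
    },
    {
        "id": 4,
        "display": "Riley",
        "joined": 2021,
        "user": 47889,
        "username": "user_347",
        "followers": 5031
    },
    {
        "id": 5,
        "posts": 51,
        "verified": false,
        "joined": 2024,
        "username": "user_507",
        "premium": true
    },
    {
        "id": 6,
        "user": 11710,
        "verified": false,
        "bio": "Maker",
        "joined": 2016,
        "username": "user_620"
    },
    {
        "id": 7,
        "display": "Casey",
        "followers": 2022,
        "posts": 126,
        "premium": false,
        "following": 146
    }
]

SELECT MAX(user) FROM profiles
47889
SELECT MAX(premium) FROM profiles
True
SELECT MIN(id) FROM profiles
1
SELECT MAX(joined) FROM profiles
2024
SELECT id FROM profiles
[1, 2, 3, 4, 5, 6, 7]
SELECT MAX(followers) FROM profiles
7342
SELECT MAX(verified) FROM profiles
True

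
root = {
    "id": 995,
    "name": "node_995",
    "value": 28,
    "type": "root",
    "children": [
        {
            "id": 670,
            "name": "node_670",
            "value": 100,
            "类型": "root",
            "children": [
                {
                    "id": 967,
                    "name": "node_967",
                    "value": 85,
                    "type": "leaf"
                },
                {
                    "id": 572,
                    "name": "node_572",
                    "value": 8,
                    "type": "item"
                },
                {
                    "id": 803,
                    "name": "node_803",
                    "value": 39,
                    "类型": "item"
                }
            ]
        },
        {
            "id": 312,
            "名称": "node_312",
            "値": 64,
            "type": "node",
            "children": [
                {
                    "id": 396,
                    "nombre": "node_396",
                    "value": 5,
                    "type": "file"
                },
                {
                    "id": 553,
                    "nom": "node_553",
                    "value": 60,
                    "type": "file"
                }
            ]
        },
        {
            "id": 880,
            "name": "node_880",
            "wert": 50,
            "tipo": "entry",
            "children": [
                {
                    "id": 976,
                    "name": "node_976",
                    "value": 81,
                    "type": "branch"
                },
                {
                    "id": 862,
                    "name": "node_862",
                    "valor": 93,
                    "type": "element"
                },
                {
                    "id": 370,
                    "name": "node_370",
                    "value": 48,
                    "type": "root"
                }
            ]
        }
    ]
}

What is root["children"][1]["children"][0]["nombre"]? "node_396"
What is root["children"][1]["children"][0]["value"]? 5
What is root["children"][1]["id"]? 312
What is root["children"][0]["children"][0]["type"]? "leaf"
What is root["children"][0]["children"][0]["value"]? 85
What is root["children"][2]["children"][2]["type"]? "root"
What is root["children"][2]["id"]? 880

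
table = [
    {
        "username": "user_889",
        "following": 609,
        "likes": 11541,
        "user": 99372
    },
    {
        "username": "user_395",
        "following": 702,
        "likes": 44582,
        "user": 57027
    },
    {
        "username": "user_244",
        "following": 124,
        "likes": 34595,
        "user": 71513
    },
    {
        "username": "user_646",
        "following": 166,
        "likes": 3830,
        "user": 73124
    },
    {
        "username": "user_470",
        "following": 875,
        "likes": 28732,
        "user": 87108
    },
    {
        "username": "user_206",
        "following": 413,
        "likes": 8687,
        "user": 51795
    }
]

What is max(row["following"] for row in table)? 875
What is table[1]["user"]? 57027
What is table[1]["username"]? "user_395"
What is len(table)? 6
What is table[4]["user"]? 87108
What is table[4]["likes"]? 28732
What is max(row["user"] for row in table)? 99372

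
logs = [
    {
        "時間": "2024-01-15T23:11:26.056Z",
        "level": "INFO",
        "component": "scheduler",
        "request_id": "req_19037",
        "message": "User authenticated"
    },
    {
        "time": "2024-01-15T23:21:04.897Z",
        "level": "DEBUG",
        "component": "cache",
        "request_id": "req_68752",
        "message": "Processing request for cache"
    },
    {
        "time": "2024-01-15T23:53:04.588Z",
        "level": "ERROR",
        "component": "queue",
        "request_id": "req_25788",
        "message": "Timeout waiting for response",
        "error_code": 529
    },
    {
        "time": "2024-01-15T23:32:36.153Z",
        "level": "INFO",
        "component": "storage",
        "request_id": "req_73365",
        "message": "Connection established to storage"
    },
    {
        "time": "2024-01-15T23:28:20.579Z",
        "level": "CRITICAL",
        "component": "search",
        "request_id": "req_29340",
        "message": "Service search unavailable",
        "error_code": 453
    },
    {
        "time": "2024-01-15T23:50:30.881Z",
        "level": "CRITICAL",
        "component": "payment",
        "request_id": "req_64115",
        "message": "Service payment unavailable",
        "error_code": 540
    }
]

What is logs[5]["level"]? "CRITICAL"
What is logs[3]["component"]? "storage"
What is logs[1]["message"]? "Processing request for cache"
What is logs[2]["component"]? "queue"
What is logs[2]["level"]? "ERROR"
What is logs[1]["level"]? "DEBUG"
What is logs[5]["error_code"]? 540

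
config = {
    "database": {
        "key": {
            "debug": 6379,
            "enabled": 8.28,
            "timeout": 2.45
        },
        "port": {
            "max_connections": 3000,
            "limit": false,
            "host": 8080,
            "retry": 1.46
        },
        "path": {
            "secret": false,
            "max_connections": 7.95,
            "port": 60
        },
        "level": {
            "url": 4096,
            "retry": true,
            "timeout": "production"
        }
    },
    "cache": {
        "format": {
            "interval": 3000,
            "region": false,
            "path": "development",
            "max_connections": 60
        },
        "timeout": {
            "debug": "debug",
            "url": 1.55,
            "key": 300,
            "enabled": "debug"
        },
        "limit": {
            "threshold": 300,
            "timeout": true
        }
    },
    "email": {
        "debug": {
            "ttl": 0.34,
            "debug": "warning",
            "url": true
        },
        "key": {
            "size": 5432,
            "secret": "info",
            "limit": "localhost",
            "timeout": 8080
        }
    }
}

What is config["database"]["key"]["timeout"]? 2.45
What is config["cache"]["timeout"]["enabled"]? "debug"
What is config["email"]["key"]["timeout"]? 8080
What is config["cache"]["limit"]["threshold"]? 300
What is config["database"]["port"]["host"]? 8080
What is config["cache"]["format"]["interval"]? 3000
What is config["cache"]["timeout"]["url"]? 1.55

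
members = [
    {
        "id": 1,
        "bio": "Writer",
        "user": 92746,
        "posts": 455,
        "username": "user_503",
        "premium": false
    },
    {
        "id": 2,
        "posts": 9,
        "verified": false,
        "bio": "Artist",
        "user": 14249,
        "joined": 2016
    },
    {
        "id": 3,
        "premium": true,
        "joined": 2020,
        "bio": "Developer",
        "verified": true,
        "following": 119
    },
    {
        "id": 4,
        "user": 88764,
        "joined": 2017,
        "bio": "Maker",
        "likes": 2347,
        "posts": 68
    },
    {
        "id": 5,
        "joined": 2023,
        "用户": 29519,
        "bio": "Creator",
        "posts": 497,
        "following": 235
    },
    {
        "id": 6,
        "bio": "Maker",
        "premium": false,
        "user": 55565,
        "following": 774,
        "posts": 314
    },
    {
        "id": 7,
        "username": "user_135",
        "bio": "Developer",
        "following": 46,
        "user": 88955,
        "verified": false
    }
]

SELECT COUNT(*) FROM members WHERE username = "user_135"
1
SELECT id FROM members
[1, 2, 3, 4, 5, 6, 7]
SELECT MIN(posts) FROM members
9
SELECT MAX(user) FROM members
92746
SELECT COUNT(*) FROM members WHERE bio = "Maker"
2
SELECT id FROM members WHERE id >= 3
[3, 4, 5, 6, 7]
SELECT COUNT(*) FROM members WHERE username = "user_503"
1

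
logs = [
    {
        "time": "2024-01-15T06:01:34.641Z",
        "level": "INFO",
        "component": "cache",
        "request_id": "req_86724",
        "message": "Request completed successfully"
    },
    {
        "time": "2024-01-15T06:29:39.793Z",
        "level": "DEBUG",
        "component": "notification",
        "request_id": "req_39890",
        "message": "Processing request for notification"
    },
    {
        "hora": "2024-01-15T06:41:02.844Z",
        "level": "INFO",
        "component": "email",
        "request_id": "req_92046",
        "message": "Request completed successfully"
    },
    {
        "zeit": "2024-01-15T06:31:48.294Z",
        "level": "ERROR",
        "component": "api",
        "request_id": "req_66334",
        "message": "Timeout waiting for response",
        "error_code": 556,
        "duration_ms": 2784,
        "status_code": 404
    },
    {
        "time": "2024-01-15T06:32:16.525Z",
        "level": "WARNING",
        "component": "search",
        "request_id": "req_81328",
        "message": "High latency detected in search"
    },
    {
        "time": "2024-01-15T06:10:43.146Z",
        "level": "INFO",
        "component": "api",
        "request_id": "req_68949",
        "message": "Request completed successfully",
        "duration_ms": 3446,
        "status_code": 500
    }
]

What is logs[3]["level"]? "ERROR"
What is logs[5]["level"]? "INFO"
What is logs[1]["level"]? "DEBUG"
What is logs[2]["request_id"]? "req_92046"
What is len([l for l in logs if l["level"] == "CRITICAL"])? 0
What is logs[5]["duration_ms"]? 3446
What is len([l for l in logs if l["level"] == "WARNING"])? 1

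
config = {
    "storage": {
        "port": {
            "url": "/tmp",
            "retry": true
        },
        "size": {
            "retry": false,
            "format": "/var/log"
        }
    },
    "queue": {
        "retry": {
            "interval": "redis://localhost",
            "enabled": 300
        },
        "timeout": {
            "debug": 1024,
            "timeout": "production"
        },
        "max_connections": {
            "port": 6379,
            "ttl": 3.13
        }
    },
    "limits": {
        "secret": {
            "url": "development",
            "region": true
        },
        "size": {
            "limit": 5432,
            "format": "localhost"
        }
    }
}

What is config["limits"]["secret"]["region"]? True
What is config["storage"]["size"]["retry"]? False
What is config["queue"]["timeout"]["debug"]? 1024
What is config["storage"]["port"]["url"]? "/tmp"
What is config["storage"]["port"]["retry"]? True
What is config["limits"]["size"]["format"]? "localhost"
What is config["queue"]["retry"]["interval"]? "redis://localhost"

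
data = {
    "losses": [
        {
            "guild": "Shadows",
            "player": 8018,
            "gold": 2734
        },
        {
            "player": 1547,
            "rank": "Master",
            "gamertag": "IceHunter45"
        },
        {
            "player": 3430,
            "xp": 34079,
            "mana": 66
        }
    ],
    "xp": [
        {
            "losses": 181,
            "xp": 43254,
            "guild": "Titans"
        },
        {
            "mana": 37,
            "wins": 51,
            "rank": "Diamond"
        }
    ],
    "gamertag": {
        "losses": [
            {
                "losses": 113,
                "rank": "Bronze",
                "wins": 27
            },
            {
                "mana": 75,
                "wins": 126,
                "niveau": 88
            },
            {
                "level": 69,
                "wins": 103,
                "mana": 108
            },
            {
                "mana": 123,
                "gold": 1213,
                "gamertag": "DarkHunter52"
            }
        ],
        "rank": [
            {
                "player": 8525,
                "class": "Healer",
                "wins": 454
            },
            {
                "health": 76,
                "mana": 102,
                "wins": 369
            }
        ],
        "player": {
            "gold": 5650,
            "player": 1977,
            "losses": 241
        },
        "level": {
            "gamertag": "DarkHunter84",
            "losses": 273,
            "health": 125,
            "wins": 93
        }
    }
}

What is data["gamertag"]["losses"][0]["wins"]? 27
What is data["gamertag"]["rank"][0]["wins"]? 454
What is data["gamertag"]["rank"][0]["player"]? 8525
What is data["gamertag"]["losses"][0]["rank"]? "Bronze"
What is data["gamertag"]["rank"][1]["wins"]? 369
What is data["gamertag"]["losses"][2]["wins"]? 103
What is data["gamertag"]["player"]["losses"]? 241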